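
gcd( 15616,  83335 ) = 1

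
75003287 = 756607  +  74246680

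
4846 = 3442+1404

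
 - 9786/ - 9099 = 1 + 229/3033= 1.08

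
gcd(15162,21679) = 133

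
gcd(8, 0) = 8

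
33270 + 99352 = 132622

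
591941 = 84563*7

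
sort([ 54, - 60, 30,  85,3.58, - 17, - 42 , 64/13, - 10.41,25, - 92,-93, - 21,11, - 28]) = [ - 93, - 92, -60,-42, - 28, - 21 , - 17, - 10.41, 3.58,64/13,11, 25,30,  54, 85 ]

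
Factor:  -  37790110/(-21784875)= 7558022/4356975 = 2^1*3^ ( - 1)*5^(-2 )*7^(-1)*41^1*43^ (-1)*61^1 * 193^( - 1)*1511^1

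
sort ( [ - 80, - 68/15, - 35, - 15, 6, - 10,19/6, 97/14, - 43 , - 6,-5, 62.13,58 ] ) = [-80, - 43, - 35, - 15, - 10,  -  6, - 5, - 68/15,19/6 , 6,97/14,  58,62.13]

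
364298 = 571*638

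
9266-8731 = 535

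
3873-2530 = 1343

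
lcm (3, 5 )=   15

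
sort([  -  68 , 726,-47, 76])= [- 68, - 47,76,726]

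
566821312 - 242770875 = 324050437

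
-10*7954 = -79540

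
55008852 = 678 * 81134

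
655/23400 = 131/4680 = 0.03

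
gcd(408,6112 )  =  8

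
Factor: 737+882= 1619^1 = 1619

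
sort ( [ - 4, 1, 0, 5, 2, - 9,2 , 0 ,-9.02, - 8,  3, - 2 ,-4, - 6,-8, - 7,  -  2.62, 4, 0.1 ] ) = [ - 9.02, - 9, - 8, - 8, - 7, - 6, - 4, - 4, - 2.62,-2,0, 0,0.1, 1, 2, 2,  3, 4, 5]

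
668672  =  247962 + 420710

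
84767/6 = 14127 + 5/6 = 14127.83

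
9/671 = 9/671 = 0.01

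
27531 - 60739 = - 33208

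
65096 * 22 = 1432112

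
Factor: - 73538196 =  - 2^2*3^1 * 6128183^1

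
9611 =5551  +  4060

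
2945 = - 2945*( - 1)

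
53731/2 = 53731/2 = 26865.50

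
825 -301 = 524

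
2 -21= - 19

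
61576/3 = 61576/3 = 20525.33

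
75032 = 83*904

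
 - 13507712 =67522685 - 81030397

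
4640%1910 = 820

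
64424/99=64424/99 = 650.75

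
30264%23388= 6876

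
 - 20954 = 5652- 26606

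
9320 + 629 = 9949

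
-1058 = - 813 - 245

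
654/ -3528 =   -  109/588 = -0.19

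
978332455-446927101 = 531405354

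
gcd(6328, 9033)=1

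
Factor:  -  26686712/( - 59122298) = 2^2*13^1*61^( - 1 )*256603^1*484609^ ( - 1) = 13343356/29561149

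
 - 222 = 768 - 990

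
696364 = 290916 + 405448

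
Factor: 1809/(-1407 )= -9/7 = -  3^2* 7^(-1)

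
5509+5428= 10937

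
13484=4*3371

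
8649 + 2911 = 11560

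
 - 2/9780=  - 1/4890=- 0.00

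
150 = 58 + 92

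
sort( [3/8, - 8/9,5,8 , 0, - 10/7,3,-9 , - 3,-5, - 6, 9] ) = [- 9, - 6,  -  5,- 3,-10/7, - 8/9,0, 3/8,3, 5 , 8 , 9] 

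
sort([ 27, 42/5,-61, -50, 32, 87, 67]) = [ - 61 ,- 50, 42/5, 27 , 32,67,  87] 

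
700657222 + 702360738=1403017960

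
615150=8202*75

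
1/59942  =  1/59942= 0.00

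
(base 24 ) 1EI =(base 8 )1642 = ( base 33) s6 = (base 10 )930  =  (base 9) 1243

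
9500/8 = 2375/2 = 1187.50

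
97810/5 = 19562=19562.00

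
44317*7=310219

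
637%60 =37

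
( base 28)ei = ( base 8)632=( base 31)d7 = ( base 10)410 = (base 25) GA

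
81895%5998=3921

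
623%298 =27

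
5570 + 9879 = 15449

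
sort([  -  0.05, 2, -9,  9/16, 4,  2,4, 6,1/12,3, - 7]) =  [-9, -7, - 0.05, 1/12,9/16,2, 2, 3, 4,  4, 6]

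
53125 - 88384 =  - 35259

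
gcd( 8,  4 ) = 4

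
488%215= 58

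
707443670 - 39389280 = 668054390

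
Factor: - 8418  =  -2^1 * 3^1*23^1*61^1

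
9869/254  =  9869/254= 38.85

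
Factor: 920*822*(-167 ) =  - 2^4*3^1 * 5^1 * 23^1*137^1*167^1 = - 126292080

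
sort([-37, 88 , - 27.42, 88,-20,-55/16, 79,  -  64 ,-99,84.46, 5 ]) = [ - 99, - 64, - 37,-27.42, - 20, - 55/16, 5, 79 , 84.46, 88 , 88 ] 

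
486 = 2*243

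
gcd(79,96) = 1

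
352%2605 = 352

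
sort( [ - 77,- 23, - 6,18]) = [  -  77 , - 23,-6,18]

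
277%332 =277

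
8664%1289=930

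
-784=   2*(  -  392)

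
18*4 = 72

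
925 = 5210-4285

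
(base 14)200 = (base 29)df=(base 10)392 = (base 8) 610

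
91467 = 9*10163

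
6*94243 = 565458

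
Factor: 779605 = 5^1*155921^1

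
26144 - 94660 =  - 68516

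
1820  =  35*52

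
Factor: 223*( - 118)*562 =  - 14788468 = - 2^2*59^1*223^1*281^1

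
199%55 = 34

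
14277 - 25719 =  - 11442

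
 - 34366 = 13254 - 47620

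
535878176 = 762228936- 226350760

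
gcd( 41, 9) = 1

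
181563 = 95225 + 86338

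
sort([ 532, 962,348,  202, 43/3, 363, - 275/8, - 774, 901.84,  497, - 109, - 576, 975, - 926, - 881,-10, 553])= [ - 926, - 881, - 774,-576, - 109, - 275/8, - 10 , 43/3, 202,348,363,  497, 532,  553, 901.84,  962, 975 ]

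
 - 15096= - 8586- 6510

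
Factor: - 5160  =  -2^3 * 3^1*5^1 * 43^1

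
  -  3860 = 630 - 4490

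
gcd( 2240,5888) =64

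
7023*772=5421756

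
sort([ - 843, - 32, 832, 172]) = [ - 843, - 32, 172,832 ]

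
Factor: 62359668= 2^2*3^2*7^1 * 131^1 * 1889^1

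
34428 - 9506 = 24922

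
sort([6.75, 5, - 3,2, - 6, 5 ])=[-6,- 3, 2,  5,5,6.75 ]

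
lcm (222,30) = 1110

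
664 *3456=2294784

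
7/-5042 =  - 1 + 5035/5042 = -0.00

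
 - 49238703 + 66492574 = 17253871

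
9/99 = 1/11 = 0.09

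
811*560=454160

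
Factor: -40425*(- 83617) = 3^1*5^2*7^2*11^1*83617^1 = 3380217225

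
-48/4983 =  - 1 + 1645/1661 = - 0.01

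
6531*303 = 1978893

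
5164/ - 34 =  - 152 + 2/17  =  -151.88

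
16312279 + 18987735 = 35300014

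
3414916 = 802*4258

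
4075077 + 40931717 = 45006794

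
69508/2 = 34754 = 34754.00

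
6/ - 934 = - 3/467=   - 0.01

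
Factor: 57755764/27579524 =7^( - 1)*11^1 *71^(-1 ) * 211^1*6221^1*13873^( - 1 ) =14438941/6894881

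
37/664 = 37/664 = 0.06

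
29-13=16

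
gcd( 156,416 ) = 52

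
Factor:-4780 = -2^2*5^1*239^1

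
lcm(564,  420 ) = 19740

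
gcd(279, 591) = 3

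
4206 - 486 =3720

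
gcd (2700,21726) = 18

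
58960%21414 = 16132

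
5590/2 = 2795 = 2795.00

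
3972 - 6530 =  -2558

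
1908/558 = 3+13/31 = 3.42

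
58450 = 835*70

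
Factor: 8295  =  3^1*5^1*7^1*79^1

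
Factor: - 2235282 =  - 2^1*3^1 * 7^2  *7603^1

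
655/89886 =655/89886=0.01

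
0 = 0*8625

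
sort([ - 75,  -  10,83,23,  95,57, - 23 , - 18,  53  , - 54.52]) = [ - 75, - 54.52, - 23, - 18, - 10, 23,53,57,83,95]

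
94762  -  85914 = 8848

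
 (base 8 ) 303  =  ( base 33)5U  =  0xC3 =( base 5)1240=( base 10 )195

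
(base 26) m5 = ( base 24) 101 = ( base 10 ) 577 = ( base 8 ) 1101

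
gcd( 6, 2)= 2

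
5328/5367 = 1776/1789 = 0.99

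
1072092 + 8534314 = 9606406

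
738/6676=369/3338 = 0.11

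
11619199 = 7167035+4452164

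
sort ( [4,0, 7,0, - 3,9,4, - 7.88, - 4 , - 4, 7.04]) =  [ - 7.88, - 4, - 4 , - 3, 0,0, 4,4,  7, 7.04,9]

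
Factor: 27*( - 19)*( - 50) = 25650  =  2^1 * 3^3*5^2*19^1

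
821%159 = 26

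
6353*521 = 3309913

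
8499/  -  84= - 102 + 23/28 = -101.18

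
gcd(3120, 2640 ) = 240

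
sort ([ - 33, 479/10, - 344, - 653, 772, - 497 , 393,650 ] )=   [ - 653, - 497,-344,  -  33,479/10, 393, 650, 772] 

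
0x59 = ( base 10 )89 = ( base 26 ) 3B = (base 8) 131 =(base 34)2l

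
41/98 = 41/98 = 0.42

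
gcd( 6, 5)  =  1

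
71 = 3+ 68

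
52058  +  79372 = 131430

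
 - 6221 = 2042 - 8263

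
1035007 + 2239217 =3274224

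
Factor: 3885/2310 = 2^( - 1)*11^( - 1)* 37^1 = 37/22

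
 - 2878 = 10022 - 12900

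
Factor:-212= - 2^2*53^1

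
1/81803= 1/81803=0.00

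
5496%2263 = 970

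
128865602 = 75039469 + 53826133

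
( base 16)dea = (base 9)4787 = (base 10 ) 3562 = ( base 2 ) 110111101010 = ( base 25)5HC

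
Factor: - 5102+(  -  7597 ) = - 12699 = -3^2*17^1 * 83^1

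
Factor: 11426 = 2^1*29^1*197^1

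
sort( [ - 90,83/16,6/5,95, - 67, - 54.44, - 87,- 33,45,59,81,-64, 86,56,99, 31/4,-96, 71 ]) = [ - 96, -90, - 87, - 67, - 64, - 54.44, - 33, 6/5,83/16,31/4, 45,56,59,71,81,86, 95,99 ]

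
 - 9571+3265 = - 6306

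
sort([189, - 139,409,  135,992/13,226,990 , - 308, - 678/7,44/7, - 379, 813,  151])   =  [-379, - 308,- 139, - 678/7, 44/7,992/13, 135, 151,189,226,409,813,  990] 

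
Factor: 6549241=6549241^1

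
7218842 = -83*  (-86974 ) 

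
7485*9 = 67365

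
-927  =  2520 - 3447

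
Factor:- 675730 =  - 2^1*5^1*11^1*6143^1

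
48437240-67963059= -19525819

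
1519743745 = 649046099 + 870697646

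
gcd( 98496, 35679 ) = 3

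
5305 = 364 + 4941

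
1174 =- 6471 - -7645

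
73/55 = 73/55= 1.33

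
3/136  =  3/136  =  0.02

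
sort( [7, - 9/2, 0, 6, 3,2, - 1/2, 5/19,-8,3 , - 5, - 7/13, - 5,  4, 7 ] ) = [ - 8, - 5, - 5, - 9/2, - 7/13, - 1/2, 0, 5/19,2, 3,3,4 , 6, 7,7] 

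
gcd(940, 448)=4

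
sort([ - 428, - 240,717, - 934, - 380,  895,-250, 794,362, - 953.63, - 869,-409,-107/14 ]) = [-953.63, - 934,- 869,-428, - 409, - 380, - 250, - 240, - 107/14,362,717, 794,895]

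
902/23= 39 + 5/23 = 39.22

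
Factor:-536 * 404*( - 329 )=2^5 * 7^1*47^1 * 67^1*101^1 = 71242976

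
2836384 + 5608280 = 8444664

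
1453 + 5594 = 7047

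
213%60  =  33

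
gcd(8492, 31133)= 1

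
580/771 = 580/771 = 0.75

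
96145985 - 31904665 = 64241320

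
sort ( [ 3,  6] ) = [ 3, 6]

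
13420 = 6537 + 6883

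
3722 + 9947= 13669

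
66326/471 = 140+ 386/471 = 140.82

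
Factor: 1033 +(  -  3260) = - 2227 =-17^1*131^1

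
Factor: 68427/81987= 3^1 * 7603^1*27329^(-1) = 22809/27329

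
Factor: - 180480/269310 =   -  128/191 = -2^7*191^( - 1) 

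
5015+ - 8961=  - 3946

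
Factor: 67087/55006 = 2^(-1 )*  7^(-1 ) * 73^1 * 919^1*3929^ ( - 1)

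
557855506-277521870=280333636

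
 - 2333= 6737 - 9070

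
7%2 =1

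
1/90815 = 1/90815 = 0.00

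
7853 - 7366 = 487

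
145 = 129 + 16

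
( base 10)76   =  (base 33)2A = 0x4C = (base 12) 64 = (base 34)28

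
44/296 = 11/74 = 0.15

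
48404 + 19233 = 67637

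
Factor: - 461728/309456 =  - 94/63 = - 2^1*3^( - 2)*7^ ( - 1 ) * 47^1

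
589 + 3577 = 4166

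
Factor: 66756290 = 2^1*5^1 * 131^2*389^1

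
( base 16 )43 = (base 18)3D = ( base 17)3g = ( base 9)74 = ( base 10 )67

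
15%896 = 15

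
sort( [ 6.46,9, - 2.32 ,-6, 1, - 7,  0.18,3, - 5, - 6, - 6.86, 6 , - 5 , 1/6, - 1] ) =[ - 7, - 6.86, - 6,  -  6, - 5 , - 5,-2.32,-1,1/6,0.18, 1,3,  6,6.46, 9]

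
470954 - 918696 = -447742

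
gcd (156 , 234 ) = 78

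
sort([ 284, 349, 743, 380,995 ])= [284,349, 380,743, 995]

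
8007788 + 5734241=13742029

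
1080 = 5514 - 4434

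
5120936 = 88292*58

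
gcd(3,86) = 1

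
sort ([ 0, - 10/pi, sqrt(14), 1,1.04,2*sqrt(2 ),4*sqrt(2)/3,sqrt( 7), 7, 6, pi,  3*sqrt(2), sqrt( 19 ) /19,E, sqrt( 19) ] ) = [ - 10/pi,0, sqrt ( 19)/19, 1, 1.04, 4*sqrt(2)/3,  sqrt(7 ),E,2*sqrt(2), pi, sqrt(14 ),  3*sqrt(2), sqrt( 19) , 6, 7]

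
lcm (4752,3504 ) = 346896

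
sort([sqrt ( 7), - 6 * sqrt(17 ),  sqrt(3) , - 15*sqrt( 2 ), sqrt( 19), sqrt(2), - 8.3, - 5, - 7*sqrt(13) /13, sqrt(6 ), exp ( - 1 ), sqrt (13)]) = [ - 6*sqrt(17), - 15*sqrt (2 ),- 8.3, - 5,- 7*sqrt(13 ) /13 , exp( -1),sqrt(2), sqrt( 3), sqrt(6 ),sqrt( 7 ), sqrt( 13),sqrt(19)]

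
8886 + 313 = 9199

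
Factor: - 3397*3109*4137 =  - 3^1*7^1 * 43^1*79^1*197^1*3109^1 = - 43691986401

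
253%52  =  45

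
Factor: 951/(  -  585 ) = -3^( - 1 ) * 5^(  -  1)*13^( - 1 )*317^1 = - 317/195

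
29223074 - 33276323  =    -  4053249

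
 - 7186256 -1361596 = -8547852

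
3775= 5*755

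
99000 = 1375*72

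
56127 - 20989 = 35138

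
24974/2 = 12487 = 12487.00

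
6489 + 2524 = 9013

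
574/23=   574/23 = 24.96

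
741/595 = 1+146/595 = 1.25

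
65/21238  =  65/21238   =  0.00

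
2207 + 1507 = 3714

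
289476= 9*32164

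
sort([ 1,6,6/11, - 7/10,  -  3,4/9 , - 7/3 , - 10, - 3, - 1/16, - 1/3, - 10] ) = [ - 10, - 10,-3 , - 3, - 7/3, - 7/10, - 1/3  ,  -  1/16, 4/9, 6/11, 1, 6 ] 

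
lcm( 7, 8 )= 56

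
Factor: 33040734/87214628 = 16520367/43607314 = 2^( - 1)*3^1 *19^1*61^( - 1)*109^1*2659^1*357437^(-1 ) 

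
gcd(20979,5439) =777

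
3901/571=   3901/571 = 6.83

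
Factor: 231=3^1*  7^1 * 11^1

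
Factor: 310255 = 5^1*11^1*5641^1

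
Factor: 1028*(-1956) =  - 2^4*3^1*163^1*257^1 =- 2010768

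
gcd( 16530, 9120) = 570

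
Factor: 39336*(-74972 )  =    -  2^5 * 3^1*11^1*149^1  *18743^1 =- 2949098592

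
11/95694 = 11/95694=0.00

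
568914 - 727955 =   -  159041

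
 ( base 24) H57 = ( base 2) 10011010111111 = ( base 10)9919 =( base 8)23277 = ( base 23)IH6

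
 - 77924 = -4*19481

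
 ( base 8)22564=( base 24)GFC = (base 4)2111310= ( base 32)9BK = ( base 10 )9588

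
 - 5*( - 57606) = 288030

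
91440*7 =640080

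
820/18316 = 205/4579  =  0.04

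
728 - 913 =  - 185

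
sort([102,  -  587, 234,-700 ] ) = [-700, - 587, 102, 234]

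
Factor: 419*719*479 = 144304019 = 419^1*479^1*719^1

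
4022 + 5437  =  9459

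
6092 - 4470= 1622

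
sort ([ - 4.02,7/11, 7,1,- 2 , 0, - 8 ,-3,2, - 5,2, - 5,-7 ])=[-8, - 7, - 5, - 5,- 4.02, -3,-2,0,7/11, 1,2, 2,7]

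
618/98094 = 103/16349 = 0.01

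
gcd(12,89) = 1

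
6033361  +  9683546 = 15716907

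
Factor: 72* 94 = 2^4*3^2 *47^1 = 6768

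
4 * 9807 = 39228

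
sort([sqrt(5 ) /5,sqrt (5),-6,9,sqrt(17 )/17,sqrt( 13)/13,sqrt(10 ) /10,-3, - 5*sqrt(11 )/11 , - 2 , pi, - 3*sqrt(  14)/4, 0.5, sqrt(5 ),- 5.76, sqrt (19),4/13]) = [ - 6 , - 5.76, - 3, - 3*sqrt(14)/4 ,-2, - 5*sqrt(11)/11, sqrt ( 17 ) /17,sqrt (13)/13,4/13,sqrt(10)/10,sqrt( 5 )/5,0.5, sqrt(5),sqrt(5 ),  pi, sqrt( 19),9 ]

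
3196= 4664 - 1468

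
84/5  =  16 + 4/5 = 16.80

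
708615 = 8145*87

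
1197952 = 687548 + 510404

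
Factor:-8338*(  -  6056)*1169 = 2^4*7^1*11^1*167^1*  379^1 * 757^1 = 59028570832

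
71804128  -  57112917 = 14691211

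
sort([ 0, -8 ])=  [  -  8, 0 ]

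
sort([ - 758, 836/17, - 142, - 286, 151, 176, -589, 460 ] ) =[ - 758, - 589, -286, -142,  836/17, 151, 176,460 ] 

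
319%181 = 138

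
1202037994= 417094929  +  784943065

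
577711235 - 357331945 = 220379290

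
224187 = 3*74729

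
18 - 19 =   -  1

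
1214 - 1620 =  - 406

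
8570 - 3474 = 5096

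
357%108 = 33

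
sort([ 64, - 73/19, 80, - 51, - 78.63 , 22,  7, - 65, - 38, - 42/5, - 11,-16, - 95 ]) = [ - 95, - 78.63, - 65 , - 51, - 38, - 16, - 11 , - 42/5, - 73/19,7,22,64, 80 ]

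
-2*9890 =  - 19780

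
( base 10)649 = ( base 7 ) 1615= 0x289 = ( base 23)155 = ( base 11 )540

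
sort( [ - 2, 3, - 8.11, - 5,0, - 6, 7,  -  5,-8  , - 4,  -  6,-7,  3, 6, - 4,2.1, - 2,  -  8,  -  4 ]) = [ - 8.11, - 8, - 8, - 7, - 6,-6,- 5,- 5, - 4, - 4,  -  4,-2,-2, 0, 2.1,3  ,  3, 6,7] 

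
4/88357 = 4/88357 = 0.00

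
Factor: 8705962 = 2^1*331^1*13151^1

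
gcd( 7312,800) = 16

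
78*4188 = 326664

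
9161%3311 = 2539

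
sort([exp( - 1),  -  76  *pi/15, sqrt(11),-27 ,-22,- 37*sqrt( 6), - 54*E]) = [-54*E,-37*sqrt( 6 ), - 27, - 22, - 76*pi/15, exp( - 1), sqrt( 11 )]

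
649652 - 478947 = 170705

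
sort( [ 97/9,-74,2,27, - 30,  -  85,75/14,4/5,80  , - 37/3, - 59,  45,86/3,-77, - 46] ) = [ - 85,  -  77,-74, - 59,-46, - 30, - 37/3,4/5,  2,75/14,97/9, 27,86/3, 45,80] 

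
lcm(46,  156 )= 3588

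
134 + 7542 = 7676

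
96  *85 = 8160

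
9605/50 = 192 + 1/10=192.10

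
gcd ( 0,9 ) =9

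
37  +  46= 83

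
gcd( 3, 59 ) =1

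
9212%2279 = 96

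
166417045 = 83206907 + 83210138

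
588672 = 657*896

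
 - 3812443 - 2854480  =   - 6666923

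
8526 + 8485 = 17011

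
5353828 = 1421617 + 3932211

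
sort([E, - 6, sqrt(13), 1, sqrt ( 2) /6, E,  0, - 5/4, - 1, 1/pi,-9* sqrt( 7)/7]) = [ - 6, - 9*sqrt( 7 ) /7, - 5/4, - 1,  0,sqrt ( 2)/6,1/pi , 1,E, E,sqrt(13)] 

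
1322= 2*661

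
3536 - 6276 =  - 2740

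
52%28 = 24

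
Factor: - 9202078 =-2^1*79^1*139^1*419^1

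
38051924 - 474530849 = -436478925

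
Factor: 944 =2^4*59^1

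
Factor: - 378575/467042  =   - 475/586=-2^(-1)*5^2*19^1 * 293^(  -  1)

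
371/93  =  3 + 92/93  =  3.99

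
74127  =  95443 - 21316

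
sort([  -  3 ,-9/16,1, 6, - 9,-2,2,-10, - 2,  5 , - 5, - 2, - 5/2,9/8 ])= [-10,-9, - 5, - 3, -5/2,-2, - 2,- 2,  -  9/16, 1,  9/8  ,  2,  5,  6]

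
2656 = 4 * 664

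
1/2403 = 1/2403 =0.00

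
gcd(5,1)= 1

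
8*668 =5344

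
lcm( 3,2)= 6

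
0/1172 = 0 = 0.00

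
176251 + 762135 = 938386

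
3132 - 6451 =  - 3319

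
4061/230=4061/230 = 17.66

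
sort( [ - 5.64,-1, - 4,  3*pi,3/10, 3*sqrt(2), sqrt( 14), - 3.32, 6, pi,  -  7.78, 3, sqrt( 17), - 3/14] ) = [-7.78,-5.64,-4, - 3.32, - 1,- 3/14, 3/10, 3,pi,sqrt( 14), sqrt( 17), 3*sqrt(2) , 6,3*pi ] 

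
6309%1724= 1137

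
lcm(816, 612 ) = 2448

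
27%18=9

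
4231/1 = 4231=4231.00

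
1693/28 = 1693/28 = 60.46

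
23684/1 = 23684= 23684.00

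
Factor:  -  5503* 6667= - 36688501  =  -  59^1*113^1*5503^1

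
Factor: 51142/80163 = 2^1 * 3^(-3 )*7^1 * 13^1 * 281^1*2969^( - 1 ) 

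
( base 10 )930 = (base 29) 132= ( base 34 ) rc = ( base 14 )4A6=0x3A2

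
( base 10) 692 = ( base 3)221122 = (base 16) 2b4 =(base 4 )22310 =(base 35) JR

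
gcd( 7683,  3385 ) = 1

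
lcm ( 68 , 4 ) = 68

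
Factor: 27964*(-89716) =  - 2^4 * 11^1*2039^1 * 6991^1  =  - 2508818224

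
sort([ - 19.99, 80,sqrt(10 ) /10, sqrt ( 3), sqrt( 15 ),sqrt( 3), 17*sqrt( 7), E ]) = [ - 19.99,sqrt( 10 )/10,sqrt(3),  sqrt( 3 ),E, sqrt ( 15),  17*sqrt ( 7 ),80]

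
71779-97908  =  -26129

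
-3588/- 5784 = 299/482 = 0.62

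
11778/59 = 199 + 37/59= 199.63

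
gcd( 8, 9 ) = 1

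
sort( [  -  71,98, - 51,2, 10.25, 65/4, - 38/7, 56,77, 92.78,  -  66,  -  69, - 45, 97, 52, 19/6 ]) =[ - 71, - 69 ,  -  66, - 51,  -  45,-38/7,2, 19/6, 10.25, 65/4, 52,56, 77, 92.78, 97, 98 ]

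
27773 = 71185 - 43412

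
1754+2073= 3827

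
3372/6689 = 3372/6689 = 0.50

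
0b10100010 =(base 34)4q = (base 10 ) 162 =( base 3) 20000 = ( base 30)5C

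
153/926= 153/926 = 0.17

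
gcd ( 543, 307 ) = 1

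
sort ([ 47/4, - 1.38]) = [ - 1.38,  47/4 ]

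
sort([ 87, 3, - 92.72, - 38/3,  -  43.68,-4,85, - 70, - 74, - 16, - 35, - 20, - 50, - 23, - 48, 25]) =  [ - 92.72, - 74, - 70,-50, - 48 , - 43.68, - 35, - 23, - 20,  -  16, - 38/3, - 4,3, 25, 85,87]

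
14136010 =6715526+7420484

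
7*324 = 2268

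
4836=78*62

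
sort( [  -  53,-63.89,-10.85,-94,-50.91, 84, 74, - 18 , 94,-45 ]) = [ - 94,-63.89, - 53, - 50.91,-45, - 18, - 10.85,74, 84, 94 ] 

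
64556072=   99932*646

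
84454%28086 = 196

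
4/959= 4/959 = 0.00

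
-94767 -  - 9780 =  - 84987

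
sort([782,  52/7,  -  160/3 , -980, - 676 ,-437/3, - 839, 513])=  [ - 980, - 839, - 676, - 437/3, - 160/3, 52/7, 513,782]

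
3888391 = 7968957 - 4080566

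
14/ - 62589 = - 1 + 62575/62589 =- 0.00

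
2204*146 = 321784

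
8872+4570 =13442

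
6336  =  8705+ - 2369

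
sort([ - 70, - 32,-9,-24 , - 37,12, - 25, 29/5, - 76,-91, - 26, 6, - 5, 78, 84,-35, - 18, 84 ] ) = [ - 91, - 76, - 70, - 37, - 35, - 32,-26, - 25, - 24, - 18, - 9 , - 5, 29/5, 6, 12,78, 84,  84] 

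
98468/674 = 49234/337=146.09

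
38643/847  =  3513/77 = 45.62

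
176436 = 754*234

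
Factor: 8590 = 2^1*5^1*859^1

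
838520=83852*10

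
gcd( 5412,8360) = 44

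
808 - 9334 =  -8526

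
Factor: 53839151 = 53839151^1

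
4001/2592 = 4001/2592 = 1.54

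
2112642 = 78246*27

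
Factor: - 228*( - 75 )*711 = 2^2*3^4*5^2*19^1*79^1 = 12158100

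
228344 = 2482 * 92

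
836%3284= 836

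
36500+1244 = 37744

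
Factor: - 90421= -19^1*4759^1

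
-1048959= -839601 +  - 209358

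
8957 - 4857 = 4100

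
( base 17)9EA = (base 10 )2849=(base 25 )4DO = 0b101100100001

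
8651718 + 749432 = 9401150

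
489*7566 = 3699774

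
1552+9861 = 11413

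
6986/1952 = 3493/976 = 3.58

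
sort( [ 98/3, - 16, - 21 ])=[ - 21,-16,98/3]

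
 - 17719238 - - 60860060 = 43140822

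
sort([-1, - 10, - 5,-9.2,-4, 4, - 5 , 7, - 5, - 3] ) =[ - 10,-9.2, - 5, - 5 , - 5, - 4, - 3, - 1,4,7 ]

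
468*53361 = 24972948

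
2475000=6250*396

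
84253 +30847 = 115100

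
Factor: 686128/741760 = 37/40 = 2^( - 3 ) *5^( - 1)*37^1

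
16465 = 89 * 185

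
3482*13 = 45266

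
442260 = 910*486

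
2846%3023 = 2846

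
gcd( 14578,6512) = 74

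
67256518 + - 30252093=37004425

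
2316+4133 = 6449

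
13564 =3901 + 9663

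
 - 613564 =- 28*21913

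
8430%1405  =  0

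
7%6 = 1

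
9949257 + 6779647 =16728904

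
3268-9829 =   -  6561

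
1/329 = 1/329 = 0.00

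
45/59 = 45/59 = 0.76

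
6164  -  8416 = -2252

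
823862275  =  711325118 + 112537157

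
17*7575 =128775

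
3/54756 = 1/18252 = 0.00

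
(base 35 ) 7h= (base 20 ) D2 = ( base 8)406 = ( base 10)262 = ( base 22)bk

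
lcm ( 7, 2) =14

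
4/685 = 4/685 = 0.01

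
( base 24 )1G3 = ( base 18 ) 2H9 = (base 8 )1703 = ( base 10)963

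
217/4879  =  31/697 =0.04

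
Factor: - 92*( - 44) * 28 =113344 = 2^6 * 7^1 * 11^1 * 23^1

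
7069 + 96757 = 103826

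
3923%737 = 238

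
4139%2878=1261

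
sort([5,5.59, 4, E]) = [E,  4, 5, 5.59 ] 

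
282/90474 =47/15079  =  0.00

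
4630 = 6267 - 1637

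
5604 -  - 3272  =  8876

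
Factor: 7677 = 3^2*853^1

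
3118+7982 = 11100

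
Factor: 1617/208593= 3^( - 1)*43^( - 1 )=   1/129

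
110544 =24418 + 86126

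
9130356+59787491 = 68917847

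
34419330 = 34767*990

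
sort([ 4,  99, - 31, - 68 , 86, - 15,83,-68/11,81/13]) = [-68,-31,-15, - 68/11, 4,  81/13,83,86,  99] 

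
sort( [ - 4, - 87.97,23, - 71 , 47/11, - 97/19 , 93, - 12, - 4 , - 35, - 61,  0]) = [  -  87.97, - 71,-61, -35,-12, - 97/19 ,-4, - 4, 0,  47/11 , 23,  93]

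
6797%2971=855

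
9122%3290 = 2542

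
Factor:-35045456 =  - 2^4*29^1*47^1*1607^1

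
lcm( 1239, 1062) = 7434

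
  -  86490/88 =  - 983 + 7/44=-982.84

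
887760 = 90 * 9864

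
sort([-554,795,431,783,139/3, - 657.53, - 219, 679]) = [ - 657.53, - 554 , - 219,139/3, 431,679,783, 795] 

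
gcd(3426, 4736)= 2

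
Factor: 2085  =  3^1*5^1*139^1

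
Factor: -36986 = - 2^1*18493^1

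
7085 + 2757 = 9842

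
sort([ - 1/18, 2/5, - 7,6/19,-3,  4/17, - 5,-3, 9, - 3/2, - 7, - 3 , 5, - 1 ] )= [ - 7, - 7, - 5, - 3, - 3, -3, - 3/2, - 1, - 1/18,4/17,6/19,  2/5, 5, 9]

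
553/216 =553/216 = 2.56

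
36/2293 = 36/2293  =  0.02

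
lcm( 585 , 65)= 585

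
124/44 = 2 + 9/11 = 2.82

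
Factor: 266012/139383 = 292/153 = 2^2 * 3^(-2)*17^( - 1) *73^1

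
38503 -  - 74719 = 113222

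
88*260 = 22880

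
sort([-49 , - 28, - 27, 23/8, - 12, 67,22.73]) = [-49,-28, - 27,-12,23/8,22.73, 67]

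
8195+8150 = 16345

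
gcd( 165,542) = 1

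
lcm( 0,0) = 0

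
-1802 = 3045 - 4847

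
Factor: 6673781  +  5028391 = 2^2*3^1*975181^1  =  11702172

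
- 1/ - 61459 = 1/61459= 0.00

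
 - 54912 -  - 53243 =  - 1669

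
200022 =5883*34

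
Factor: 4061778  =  2^1*3^1 * 7^1*97^1*997^1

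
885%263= 96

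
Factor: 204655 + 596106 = 800761 = 13^1*31^1*1987^1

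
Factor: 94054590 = 2^1*3^2*5^1 * 7^1* 23^1 * 6491^1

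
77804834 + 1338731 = 79143565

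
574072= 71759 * 8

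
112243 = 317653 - 205410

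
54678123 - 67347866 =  - 12669743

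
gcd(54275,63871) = 1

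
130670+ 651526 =782196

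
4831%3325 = 1506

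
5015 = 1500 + 3515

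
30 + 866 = 896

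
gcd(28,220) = 4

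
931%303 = 22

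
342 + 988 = 1330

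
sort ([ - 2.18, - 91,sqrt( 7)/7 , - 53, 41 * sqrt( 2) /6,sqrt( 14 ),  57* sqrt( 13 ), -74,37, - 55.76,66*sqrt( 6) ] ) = [ - 91, - 74, - 55.76, - 53, - 2.18 , sqrt( 7)/7,sqrt( 14 ),41 * sqrt(2)/6,37, 66*sqrt( 6),57 * sqrt( 13)]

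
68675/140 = 490+15/28  =  490.54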